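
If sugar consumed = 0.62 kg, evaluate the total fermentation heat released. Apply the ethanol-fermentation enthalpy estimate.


Q = m_sugar · 590 kJ/kg
Q = 0.62 · 590

365.8000 kJ


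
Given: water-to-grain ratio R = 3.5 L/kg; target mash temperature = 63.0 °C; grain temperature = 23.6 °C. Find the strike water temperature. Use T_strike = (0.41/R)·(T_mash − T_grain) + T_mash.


T_strike = (0.41/3.5)·(63.0 − 23.6) + 63.0

67.6154 °C


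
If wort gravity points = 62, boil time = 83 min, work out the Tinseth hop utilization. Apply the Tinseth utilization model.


U = 1.65·0.000125^(GP/1000) · (1 − e^(−0.04·t))/4.15
bigness = 1.65·0.000125^(62/1000) = 0.9451
boil_factor = (1 − e^(−0.04·83))/4.15 = 0.2323
U = 0.9451 · 0.2323

0.2195


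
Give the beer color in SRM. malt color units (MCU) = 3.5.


SRM = 1.4922 · MCU^0.6859
SRM = 1.4922 · 3.5^0.6859

3.5237 SRM


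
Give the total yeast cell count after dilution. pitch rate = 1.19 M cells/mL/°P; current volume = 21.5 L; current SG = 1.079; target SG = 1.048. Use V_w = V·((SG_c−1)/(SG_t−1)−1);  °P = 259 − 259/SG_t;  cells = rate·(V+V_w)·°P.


V_w = 21.5·((1.079−1)/(1.048−1)−1) = 13.8854
V_final = 21.5 + 13.8854 = 35.3854
°P = 259 − 259/1.048 = 11.8626
cells = 1.19·35.3854·11.8626

499.5178 billion cells


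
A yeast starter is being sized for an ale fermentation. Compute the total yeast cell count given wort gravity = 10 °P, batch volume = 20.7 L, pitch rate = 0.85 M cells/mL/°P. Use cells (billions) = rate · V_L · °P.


cells = 0.85 · 20.7 · 10

175.9500 billion cells


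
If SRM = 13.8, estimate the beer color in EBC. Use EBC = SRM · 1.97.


EBC = 13.8 · 1.97

27.1860 EBC


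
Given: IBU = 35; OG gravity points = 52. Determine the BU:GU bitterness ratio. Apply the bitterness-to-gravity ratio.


BU:GU = IBU / OG_points
BU:GU = 35 / 52

0.6731


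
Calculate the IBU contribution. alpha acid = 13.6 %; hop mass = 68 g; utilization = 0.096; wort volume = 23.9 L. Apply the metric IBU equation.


IBU = (α/100)·mass·U·1000 / V
IBU = (13.6/100)·68·0.096·1000 / 23.9

37.1468 IBU


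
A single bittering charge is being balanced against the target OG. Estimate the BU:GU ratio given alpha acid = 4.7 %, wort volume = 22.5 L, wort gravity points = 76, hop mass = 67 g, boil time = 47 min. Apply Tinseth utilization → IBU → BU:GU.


U = 1.65·0.000125^(GP/1000)·(1−e^(−0.04t))/4.15;  IBU = (α/100)·m·U·1000/V;  BU:GU = IBU/GP
U = 1.65·0.000125^(76/1000)·(1−e^(−0.04·47))/4.15 = 0.1702
IBU = (4.7/100)·67·0.1702·1000/22.5 = 23.8169
BU:GU = 23.8169/76

0.3134


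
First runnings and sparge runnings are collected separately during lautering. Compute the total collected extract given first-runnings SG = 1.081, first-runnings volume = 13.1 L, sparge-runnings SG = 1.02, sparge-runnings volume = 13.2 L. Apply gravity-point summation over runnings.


total = Σ (SG_i − 1)·1000·V_i
first = (1.081 − 1)·1000·13.1 = 1061.1000
sparge = (1.02 − 1)·1000·13.2 = 264.0000
total = 1061.1000 + 264.0000

1325.1000 gravity·L


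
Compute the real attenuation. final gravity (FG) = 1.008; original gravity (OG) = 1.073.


AA = (OG−FG)/(OG−1)·100;  RA = AA·0.8192
AA = (1.073 − 1.008)/(1.073 − 1)·100 = 89.0411
RA = 89.0411·0.8192

72.9425 %


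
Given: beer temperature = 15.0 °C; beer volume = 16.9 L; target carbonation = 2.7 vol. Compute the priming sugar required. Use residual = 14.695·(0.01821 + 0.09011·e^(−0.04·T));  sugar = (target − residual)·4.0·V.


residual = 14.695·(0.01821 + 0.09011·e^(−0.04·15.0)) = 0.9943
sugar = (2.7 − 0.9943)·4.0·16.9

115.3044 g


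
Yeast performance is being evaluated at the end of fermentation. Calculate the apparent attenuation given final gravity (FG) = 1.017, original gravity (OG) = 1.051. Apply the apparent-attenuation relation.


AA = (OG − FG)/(OG − 1) · 100
AA = (1.051 − 1.017)/(1.051 − 1) · 100

66.6667 %


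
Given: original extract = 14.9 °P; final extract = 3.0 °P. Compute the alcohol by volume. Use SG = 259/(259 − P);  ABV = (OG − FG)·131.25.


OG = 259/(259 − 14.9) = 1.0610
FG = 259/(259 − 3.0) = 1.0117
ABV = (1.0610 − 1.0117)·131.25

6.4735 % ABV


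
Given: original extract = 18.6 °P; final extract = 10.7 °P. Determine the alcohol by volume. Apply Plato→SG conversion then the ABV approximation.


SG = 259/(259 − P);  ABV = (OG − FG)·131.25
OG = 259/(259 − 18.6) = 1.0774
FG = 259/(259 − 10.7) = 1.0431
ABV = (1.0774 − 1.0431)·131.25

4.4990 % ABV


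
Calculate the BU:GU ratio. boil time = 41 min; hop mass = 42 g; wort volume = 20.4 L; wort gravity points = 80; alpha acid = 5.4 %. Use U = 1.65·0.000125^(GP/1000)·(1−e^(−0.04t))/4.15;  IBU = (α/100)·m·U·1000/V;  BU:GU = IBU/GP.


U = 1.65·0.000125^(80/1000)·(1−e^(−0.04·41))/4.15 = 0.1561
IBU = (5.4/100)·42·0.1561·1000/20.4 = 17.3599
BU:GU = 17.3599/80

0.2170


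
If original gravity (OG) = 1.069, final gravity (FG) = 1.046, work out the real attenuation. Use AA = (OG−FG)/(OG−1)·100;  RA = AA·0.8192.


AA = (1.069 − 1.046)/(1.069 − 1)·100 = 33.3333
RA = 33.3333·0.8192

27.3067 %


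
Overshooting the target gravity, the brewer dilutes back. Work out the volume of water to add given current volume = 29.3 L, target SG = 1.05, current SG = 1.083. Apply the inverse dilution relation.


V_water = V·((SG_curr − 1)/(SG_target − 1) − 1)
V_water = 29.3·((1.083 − 1)/(1.05 − 1) − 1)

19.3380 L


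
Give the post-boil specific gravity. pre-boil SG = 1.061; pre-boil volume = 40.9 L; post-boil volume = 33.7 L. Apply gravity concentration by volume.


SG_post = 1 + (SG_pre − 1)·V_pre/V_post
pts_pre = (1.061 − 1)·1000 = 61.0000
pts_post = 61.0000·40.9/33.7 = 74.0326
SG_post = 1 + 74.0326/1000

1.0740


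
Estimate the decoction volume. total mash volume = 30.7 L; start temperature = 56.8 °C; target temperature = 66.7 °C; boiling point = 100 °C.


V_dec = V_total·(T_target − T_start)/(T_boil − T_start)
V_dec = 30.7·(66.7 − 56.8)/(100 − 56.8)

7.0354 L


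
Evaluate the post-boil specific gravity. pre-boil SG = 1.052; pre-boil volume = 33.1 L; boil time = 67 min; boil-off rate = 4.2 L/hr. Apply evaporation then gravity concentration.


V_post = V_pre − rate·(t/60);  SG_post = 1 + (SG_pre−1)·V_pre/V_post
V_post = 33.1 − 4.2·(67/60) = 28.4100
SG_post = 1 + (1.052 − 1)·33.1/28.4100

1.0606


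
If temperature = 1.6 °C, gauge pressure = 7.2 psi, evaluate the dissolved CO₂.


vols = (P + 14.695)·(0.01821 + 0.09011·e^(−0.04·T))
vols = (7.2 + 14.695)·(0.01821 + 0.09011·e^(−0.04·1.6))

2.2494 volumes


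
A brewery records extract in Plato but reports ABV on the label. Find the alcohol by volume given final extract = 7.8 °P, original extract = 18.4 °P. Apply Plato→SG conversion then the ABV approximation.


SG = 259/(259 − P);  ABV = (OG − FG)·131.25
OG = 259/(259 − 18.4) = 1.0765
FG = 259/(259 − 7.8) = 1.0311
ABV = (1.0765 − 1.0311)·131.25

5.9620 % ABV


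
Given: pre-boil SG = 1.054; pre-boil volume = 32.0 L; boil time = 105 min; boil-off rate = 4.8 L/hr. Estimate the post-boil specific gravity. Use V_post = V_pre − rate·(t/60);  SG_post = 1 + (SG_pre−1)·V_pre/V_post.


V_post = 32.0 − 4.8·(105/60) = 23.6000
SG_post = 1 + (1.054 − 1)·32.0/23.6000

1.0732


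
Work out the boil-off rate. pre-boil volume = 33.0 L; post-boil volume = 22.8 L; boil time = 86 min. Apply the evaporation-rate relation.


rate = (V_pre − V_post) / (t_min/60)
rate = (33.0 − 22.8) / (86/60)

7.1163 L/hr


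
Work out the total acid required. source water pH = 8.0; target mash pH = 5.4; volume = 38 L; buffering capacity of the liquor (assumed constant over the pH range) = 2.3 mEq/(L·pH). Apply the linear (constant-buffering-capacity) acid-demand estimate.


acid = buffering capacity · (pH_source − pH_target) · V
acid = 2.3 · (8.0 − 5.4) · 38

227.2400 mEq


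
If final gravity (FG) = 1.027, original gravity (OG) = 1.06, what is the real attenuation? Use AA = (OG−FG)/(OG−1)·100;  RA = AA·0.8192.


AA = (1.06 − 1.027)/(1.06 − 1)·100 = 55.0000
RA = 55.0000·0.8192

45.0560 %


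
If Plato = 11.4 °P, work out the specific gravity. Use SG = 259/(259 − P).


SG = 259/(259 − 11.4)

1.0460


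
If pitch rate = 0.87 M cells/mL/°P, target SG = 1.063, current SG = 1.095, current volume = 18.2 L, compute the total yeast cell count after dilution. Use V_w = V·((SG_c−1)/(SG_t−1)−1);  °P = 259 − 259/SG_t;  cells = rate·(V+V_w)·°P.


V_w = 18.2·((1.095−1)/(1.063−1)−1) = 9.2444
V_final = 18.2 + 9.2444 = 27.4444
°P = 259 − 259/1.063 = 15.3500
cells = 0.87·27.4444·15.3500

366.5057 billion cells


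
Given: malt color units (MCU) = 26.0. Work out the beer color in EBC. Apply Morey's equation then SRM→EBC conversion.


SRM = 1.4922·MCU^0.6859;  EBC = SRM·1.97
SRM = 1.4922·26.0^0.6859 = 13.9430
EBC = 13.9430·1.97

27.4678 EBC


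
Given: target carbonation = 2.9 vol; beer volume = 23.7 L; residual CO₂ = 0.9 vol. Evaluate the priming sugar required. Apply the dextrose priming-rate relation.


sugar = (target − residual)·4.0·V
sugar = (2.9 − 0.9)·4.0·23.7

189.6000 g


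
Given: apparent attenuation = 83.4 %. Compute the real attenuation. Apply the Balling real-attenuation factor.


RA = AA · 0.8192
RA = 83.4 · 0.8192

68.3213 %


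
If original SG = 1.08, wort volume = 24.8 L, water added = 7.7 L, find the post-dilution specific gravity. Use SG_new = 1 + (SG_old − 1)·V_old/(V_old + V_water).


pts = (1.08 − 1)·1000·24.8/(24.8 + 7.7) = 61.0462
SG_new = 1 + 61.0462/1000

1.0610


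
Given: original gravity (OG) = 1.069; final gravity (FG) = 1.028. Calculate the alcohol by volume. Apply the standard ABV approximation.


ABV = (OG − FG) · 131.25
ABV = (1.069 − 1.028) · 131.25

5.3812 % ABV


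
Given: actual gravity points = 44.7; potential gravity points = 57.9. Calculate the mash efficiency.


efficiency = actual / potential × 100
efficiency = 44.7 / 57.9 × 100

77.2021 %


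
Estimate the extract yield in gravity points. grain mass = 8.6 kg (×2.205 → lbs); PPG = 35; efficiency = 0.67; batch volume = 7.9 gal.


points = lbs × PPG × eff / vol
lbs = 8.6 × 2.205 = 18.9630
points = 18.9630 × 35 × 0.67 / 7.9

56.2889 points


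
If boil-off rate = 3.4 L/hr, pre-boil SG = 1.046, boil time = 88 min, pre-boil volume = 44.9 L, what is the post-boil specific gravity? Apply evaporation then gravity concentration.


V_post = V_pre − rate·(t/60);  SG_post = 1 + (SG_pre−1)·V_pre/V_post
V_post = 44.9 − 3.4·(88/60) = 39.9133
SG_post = 1 + (1.046 − 1)·44.9/39.9133

1.0517


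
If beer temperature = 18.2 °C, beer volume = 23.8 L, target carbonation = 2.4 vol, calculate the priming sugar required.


residual = 14.695·(0.01821 + 0.09011·e^(−0.04·T));  sugar = (target − residual)·4.0·V
residual = 14.695·(0.01821 + 0.09011·e^(−0.04·18.2)) = 0.9070
sugar = (2.4 − 0.9070)·4.0·23.8

142.1335 g


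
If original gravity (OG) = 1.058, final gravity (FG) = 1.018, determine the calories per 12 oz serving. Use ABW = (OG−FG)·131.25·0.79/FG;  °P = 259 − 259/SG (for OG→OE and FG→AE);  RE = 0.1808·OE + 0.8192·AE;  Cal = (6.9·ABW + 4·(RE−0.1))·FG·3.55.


ABW = (1.058 − 1.018)·131.25·0.79/1.018 = 4.0742
OE = 259 − 259/1.058 = 14.1985 °P
AE = 259 − 259/1.018 = 4.5796 °P
RE = 0.1808·14.1985 + 0.8192·4.5796 = 6.3187 °P
Cal = (6.9·4.0742 + 4·(6.3187−0.1))·1.018·3.55

191.4876 kcal


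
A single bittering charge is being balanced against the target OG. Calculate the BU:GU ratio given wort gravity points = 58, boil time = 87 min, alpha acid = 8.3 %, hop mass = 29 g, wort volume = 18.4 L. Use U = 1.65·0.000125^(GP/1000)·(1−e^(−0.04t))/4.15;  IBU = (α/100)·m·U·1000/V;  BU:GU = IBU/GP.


U = 1.65·0.000125^(58/1000)·(1−e^(−0.04·87))/4.15 = 0.2288
IBU = (8.3/100)·29·0.2288·1000/18.4 = 29.9313
BU:GU = 29.9313/58

0.5161


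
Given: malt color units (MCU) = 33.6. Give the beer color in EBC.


SRM = 1.4922·MCU^0.6859;  EBC = SRM·1.97
SRM = 1.4922·33.6^0.6859 = 16.6243
EBC = 16.6243·1.97

32.7499 EBC


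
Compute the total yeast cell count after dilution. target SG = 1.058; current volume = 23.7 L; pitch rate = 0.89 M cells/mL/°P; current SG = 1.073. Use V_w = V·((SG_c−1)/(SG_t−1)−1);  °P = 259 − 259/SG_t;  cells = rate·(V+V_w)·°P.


V_w = 23.7·((1.073−1)/(1.058−1)−1) = 6.1293
V_final = 23.7 + 6.1293 = 29.8293
°P = 259 − 259/1.058 = 14.1985
cells = 0.89·29.8293·14.1985

376.9427 billion cells


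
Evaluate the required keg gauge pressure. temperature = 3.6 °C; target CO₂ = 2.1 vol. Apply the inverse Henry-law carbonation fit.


psi = vols/(0.01821 + 0.09011·e^(−0.04·T)) − 14.695
psi = 2.1/(0.01821 + 0.09011·e^(−0.04·3.6)) − 14.695

7.1265 psi


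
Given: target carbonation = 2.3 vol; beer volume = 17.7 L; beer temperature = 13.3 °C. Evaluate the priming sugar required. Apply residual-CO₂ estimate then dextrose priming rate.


residual = 14.695·(0.01821 + 0.09011·e^(−0.04·T));  sugar = (target − residual)·4.0·V
residual = 14.695·(0.01821 + 0.09011·e^(−0.04·13.3)) = 1.0454
sugar = (2.3 − 1.0454)·4.0·17.7

88.8222 g


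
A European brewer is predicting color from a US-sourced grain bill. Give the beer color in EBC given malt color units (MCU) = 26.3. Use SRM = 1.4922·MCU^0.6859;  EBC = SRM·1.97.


SRM = 1.4922·26.3^0.6859 = 14.0532
EBC = 14.0532·1.97

27.6848 EBC


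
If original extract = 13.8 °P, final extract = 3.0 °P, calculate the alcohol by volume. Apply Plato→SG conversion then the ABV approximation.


SG = 259/(259 − P);  ABV = (OG − FG)·131.25
OG = 259/(259 − 13.8) = 1.0563
FG = 259/(259 − 3.0) = 1.0117
ABV = (1.0563 − 1.0117)·131.25

5.8487 % ABV


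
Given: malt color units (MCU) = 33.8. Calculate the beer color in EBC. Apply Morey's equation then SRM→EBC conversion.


SRM = 1.4922·MCU^0.6859;  EBC = SRM·1.97
SRM = 1.4922·33.8^0.6859 = 16.6921
EBC = 16.6921·1.97

32.8834 EBC


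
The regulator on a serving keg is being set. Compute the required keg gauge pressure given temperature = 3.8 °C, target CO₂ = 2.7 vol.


psi = vols/(0.01821 + 0.09011·e^(−0.04·T)) − 14.695
psi = 2.7/(0.01821 + 0.09011·e^(−0.04·3.8)) − 14.695

13.5437 psi


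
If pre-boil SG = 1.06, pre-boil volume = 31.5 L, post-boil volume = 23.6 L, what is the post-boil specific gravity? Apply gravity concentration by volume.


SG_post = 1 + (SG_pre − 1)·V_pre/V_post
pts_pre = (1.06 − 1)·1000 = 60.0000
pts_post = 60.0000·31.5/23.6 = 80.0847
SG_post = 1 + 80.0847/1000

1.0801


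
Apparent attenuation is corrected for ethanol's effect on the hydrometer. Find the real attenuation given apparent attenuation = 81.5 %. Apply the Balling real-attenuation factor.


RA = AA · 0.8192
RA = 81.5 · 0.8192

66.7648 %


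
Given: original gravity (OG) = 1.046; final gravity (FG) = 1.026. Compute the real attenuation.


AA = (OG−FG)/(OG−1)·100;  RA = AA·0.8192
AA = (1.046 − 1.026)/(1.046 − 1)·100 = 43.4783
RA = 43.4783·0.8192

35.6174 %


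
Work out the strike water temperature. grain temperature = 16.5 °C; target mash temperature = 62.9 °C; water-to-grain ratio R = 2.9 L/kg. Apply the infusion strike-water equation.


T_strike = (0.41/R)·(T_mash − T_grain) + T_mash
T_strike = (0.41/2.9)·(62.9 − 16.5) + 62.9

69.4600 °C


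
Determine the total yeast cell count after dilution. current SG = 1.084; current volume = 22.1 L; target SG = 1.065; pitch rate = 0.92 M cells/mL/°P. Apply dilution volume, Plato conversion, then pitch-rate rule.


V_w = V·((SG_c−1)/(SG_t−1)−1);  °P = 259 − 259/SG_t;  cells = rate·(V+V_w)·°P
V_w = 22.1·((1.084−1)/(1.065−1)−1) = 6.4600
V_final = 22.1 + 6.4600 = 28.5600
°P = 259 − 259/1.065 = 15.8075
cells = 0.92·28.5600·15.8075

415.3455 billion cells


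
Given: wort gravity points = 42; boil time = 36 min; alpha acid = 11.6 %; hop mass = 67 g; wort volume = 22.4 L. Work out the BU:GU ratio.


U = 1.65·0.000125^(GP/1000)·(1−e^(−0.04t))/4.15;  IBU = (α/100)·m·U·1000/V;  BU:GU = IBU/GP
U = 1.65·0.000125^(42/1000)·(1−e^(−0.04·36))/4.15 = 0.2080
IBU = (11.6/100)·67·0.2080·1000/22.4 = 72.1700
BU:GU = 72.1700/42

1.7183


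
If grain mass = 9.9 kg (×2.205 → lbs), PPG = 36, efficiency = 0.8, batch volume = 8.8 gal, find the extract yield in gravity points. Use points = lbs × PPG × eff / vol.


lbs = 9.9 × 2.205 = 21.8295
points = 21.8295 × 36 × 0.8 / 8.8

71.4420 points


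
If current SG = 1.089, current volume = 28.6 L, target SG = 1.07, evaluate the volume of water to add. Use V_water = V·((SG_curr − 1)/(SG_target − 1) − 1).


V_water = 28.6·((1.089 − 1)/(1.07 − 1) − 1)

7.7629 L


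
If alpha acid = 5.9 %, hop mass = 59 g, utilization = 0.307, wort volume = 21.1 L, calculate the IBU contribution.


IBU = (α/100)·mass·U·1000 / V
IBU = (5.9/100)·59·0.307·1000 / 21.1

50.6477 IBU


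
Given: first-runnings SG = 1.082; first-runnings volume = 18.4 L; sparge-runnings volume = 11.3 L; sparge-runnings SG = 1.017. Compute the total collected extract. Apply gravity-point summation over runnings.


total = Σ (SG_i − 1)·1000·V_i
first = (1.082 − 1)·1000·18.4 = 1508.8000
sparge = (1.017 − 1)·1000·11.3 = 192.1000
total = 1508.8000 + 192.1000

1700.9000 gravity·L


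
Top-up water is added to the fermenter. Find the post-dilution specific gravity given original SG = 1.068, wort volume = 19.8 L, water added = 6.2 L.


SG_new = 1 + (SG_old − 1)·V_old/(V_old + V_water)
pts = (1.068 − 1)·1000·19.8/(19.8 + 6.2) = 51.7846
SG_new = 1 + 51.7846/1000

1.0518


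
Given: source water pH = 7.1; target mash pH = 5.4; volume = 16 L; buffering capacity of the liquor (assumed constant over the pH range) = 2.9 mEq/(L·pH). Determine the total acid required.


acid = buffering capacity · (pH_source − pH_target) · V
acid = 2.9 · (7.1 − 5.4) · 16

78.8800 mEq


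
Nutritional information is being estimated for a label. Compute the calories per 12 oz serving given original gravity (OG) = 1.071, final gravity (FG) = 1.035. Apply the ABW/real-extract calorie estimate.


ABW = (OG−FG)·131.25·0.79/FG;  °P = 259 − 259/SG (for OG→OE and FG→AE);  RE = 0.1808·OE + 0.8192·AE;  Cal = (6.9·ABW + 4·(RE−0.1))·FG·3.55
ABW = (1.071 − 1.035)·131.25·0.79/1.035 = 3.6065
OE = 259 − 259/1.071 = 17.1699 °P
AE = 259 − 259/1.035 = 8.7585 °P
RE = 0.1808·17.1699 + 0.8192·8.7585 = 10.2792 °P
Cal = (6.9·3.6065 + 4·(10.2792−0.1))·1.035·3.55

241.0381 kcal


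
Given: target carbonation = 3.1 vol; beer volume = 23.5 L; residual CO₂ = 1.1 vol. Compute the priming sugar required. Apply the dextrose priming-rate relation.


sugar = (target − residual)·4.0·V
sugar = (3.1 − 1.1)·4.0·23.5

188.0000 g


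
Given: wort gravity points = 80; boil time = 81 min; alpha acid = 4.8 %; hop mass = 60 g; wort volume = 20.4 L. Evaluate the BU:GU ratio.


U = 1.65·0.000125^(GP/1000)·(1−e^(−0.04t))/4.15;  IBU = (α/100)·m·U·1000/V;  BU:GU = IBU/GP
U = 1.65·0.000125^(80/1000)·(1−e^(−0.04·81))/4.15 = 0.1861
IBU = (4.8/100)·60·0.1861·1000/20.4 = 26.2785
BU:GU = 26.2785/80

0.3285


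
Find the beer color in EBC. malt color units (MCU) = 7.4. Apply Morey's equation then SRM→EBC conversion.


SRM = 1.4922·MCU^0.6859;  EBC = SRM·1.97
SRM = 1.4922·7.4^0.6859 = 5.8889
EBC = 5.8889·1.97

11.6011 EBC


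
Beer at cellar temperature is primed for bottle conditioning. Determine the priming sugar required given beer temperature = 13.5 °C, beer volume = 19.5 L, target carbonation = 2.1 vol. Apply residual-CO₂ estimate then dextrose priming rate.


residual = 14.695·(0.01821 + 0.09011·e^(−0.04·T));  sugar = (target − residual)·4.0·V
residual = 14.695·(0.01821 + 0.09011·e^(−0.04·13.5)) = 1.0393
sugar = (2.1 − 1.0393)·4.0·19.5

82.7384 g


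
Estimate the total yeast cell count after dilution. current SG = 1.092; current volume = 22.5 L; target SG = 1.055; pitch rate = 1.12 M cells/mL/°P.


V_w = V·((SG_c−1)/(SG_t−1)−1);  °P = 259 − 259/SG_t;  cells = rate·(V+V_w)·°P
V_w = 22.5·((1.092−1)/(1.055−1)−1) = 15.1364
V_final = 22.5 + 15.1364 = 37.6364
°P = 259 − 259/1.055 = 13.5024
cells = 1.12·37.6364·13.5024

569.1617 billion cells


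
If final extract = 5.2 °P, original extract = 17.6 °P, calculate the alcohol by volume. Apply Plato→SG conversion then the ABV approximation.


SG = 259/(259 − P);  ABV = (OG − FG)·131.25
OG = 259/(259 − 17.6) = 1.0729
FG = 259/(259 − 5.2) = 1.0205
ABV = (1.0729 − 1.0205)·131.25

6.8801 % ABV


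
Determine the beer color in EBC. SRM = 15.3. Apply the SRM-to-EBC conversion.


EBC = SRM · 1.97
EBC = 15.3 · 1.97

30.1410 EBC


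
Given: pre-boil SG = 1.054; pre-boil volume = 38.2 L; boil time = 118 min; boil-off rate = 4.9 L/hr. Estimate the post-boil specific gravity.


V_post = V_pre − rate·(t/60);  SG_post = 1 + (SG_pre−1)·V_pre/V_post
V_post = 38.2 − 4.9·(118/60) = 28.5633
SG_post = 1 + (1.054 − 1)·38.2/28.5633

1.0722


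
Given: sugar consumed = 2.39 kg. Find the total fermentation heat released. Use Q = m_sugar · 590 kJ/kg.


Q = 2.39 · 590

1410.1000 kJ


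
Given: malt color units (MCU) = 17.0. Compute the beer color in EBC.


SRM = 1.4922·MCU^0.6859;  EBC = SRM·1.97
SRM = 1.4922·17.0^0.6859 = 10.4182
EBC = 10.4182·1.97

20.5238 EBC


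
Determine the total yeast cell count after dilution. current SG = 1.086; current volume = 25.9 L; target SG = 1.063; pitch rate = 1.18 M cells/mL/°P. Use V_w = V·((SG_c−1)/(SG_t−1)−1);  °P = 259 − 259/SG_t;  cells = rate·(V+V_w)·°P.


V_w = 25.9·((1.086−1)/(1.063−1)−1) = 9.4556
V_final = 25.9 + 9.4556 = 35.3556
°P = 259 − 259/1.063 = 15.3500
cells = 1.18·35.3556·15.3500

640.3932 billion cells


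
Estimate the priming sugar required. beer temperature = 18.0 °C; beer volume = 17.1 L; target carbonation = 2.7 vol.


residual = 14.695·(0.01821 + 0.09011·e^(−0.04·T));  sugar = (target − residual)·4.0·V
residual = 14.695·(0.01821 + 0.09011·e^(−0.04·18.0)) = 0.9121
sugar = (2.7 − 0.9121)·4.0·17.1

122.2898 g


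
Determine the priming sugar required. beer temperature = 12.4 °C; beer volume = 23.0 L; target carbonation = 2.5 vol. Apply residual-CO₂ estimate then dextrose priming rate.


residual = 14.695·(0.01821 + 0.09011·e^(−0.04·T));  sugar = (target − residual)·4.0·V
residual = 14.695·(0.01821 + 0.09011·e^(−0.04·12.4)) = 1.0740
sugar = (2.5 − 1.0740)·4.0·23.0

131.1954 g


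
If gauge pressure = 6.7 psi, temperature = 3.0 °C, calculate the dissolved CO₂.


vols = (P + 14.695)·(0.01821 + 0.09011·e^(−0.04·T))
vols = (6.7 + 14.695)·(0.01821 + 0.09011·e^(−0.04·3.0))

2.0995 volumes


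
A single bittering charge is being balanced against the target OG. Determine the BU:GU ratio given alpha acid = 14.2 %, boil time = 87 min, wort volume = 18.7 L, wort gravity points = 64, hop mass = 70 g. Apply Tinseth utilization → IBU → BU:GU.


U = 1.65·0.000125^(GP/1000)·(1−e^(−0.04t))/4.15;  IBU = (α/100)·m·U·1000/V;  BU:GU = IBU/GP
U = 1.65·0.000125^(64/1000)·(1−e^(−0.04·87))/4.15 = 0.2168
IBU = (14.2/100)·70·0.2168·1000/18.7 = 115.2373
BU:GU = 115.2373/64

1.8006


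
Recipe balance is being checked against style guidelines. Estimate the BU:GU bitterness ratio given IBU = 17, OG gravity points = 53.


BU:GU = IBU / OG_points
BU:GU = 17 / 53

0.3208


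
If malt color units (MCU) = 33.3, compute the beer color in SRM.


SRM = 1.4922 · MCU^0.6859
SRM = 1.4922 · 33.3^0.6859

16.5223 SRM


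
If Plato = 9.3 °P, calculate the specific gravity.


SG = 259/(259 − P)
SG = 259/(259 − 9.3)

1.0372


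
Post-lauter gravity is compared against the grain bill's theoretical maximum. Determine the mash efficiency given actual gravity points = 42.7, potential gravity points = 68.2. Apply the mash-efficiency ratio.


efficiency = actual / potential × 100
efficiency = 42.7 / 68.2 × 100

62.6100 %


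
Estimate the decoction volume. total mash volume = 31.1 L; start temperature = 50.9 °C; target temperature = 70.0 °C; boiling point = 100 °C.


V_dec = V_total·(T_target − T_start)/(T_boil − T_start)
V_dec = 31.1·(70.0 − 50.9)/(100 − 50.9)

12.0980 L


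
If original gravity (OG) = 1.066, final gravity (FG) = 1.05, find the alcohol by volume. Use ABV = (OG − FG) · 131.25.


ABV = (1.066 − 1.05) · 131.25

2.1000 % ABV


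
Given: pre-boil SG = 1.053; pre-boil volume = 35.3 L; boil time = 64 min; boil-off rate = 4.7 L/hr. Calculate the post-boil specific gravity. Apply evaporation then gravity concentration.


V_post = V_pre − rate·(t/60);  SG_post = 1 + (SG_pre−1)·V_pre/V_post
V_post = 35.3 − 4.7·(64/60) = 30.2867
SG_post = 1 + (1.053 − 1)·35.3/30.2867

1.0618


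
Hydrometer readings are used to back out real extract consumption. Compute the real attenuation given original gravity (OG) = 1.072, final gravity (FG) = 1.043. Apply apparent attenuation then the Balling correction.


AA = (OG−FG)/(OG−1)·100;  RA = AA·0.8192
AA = (1.072 − 1.043)/(1.072 − 1)·100 = 40.2778
RA = 40.2778·0.8192

32.9956 %


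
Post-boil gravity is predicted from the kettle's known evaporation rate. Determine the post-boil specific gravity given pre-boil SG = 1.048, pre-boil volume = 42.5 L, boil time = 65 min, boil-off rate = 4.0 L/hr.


V_post = V_pre − rate·(t/60);  SG_post = 1 + (SG_pre−1)·V_pre/V_post
V_post = 42.5 − 4.0·(65/60) = 38.1667
SG_post = 1 + (1.048 − 1)·42.5/38.1667

1.0534


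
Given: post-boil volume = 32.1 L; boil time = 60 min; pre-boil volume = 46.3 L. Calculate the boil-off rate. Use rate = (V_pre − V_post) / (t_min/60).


rate = (46.3 − 32.1) / (60/60)

14.2000 L/hr


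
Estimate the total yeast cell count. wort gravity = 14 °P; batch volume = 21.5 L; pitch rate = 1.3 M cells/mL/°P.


cells (billions) = rate · V_L · °P
cells = 1.3 · 21.5 · 14

391.3000 billion cells


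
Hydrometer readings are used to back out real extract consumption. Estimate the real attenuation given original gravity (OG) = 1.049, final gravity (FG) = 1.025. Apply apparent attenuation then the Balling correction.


AA = (OG−FG)/(OG−1)·100;  RA = AA·0.8192
AA = (1.049 − 1.025)/(1.049 − 1)·100 = 48.9796
RA = 48.9796·0.8192

40.1241 %


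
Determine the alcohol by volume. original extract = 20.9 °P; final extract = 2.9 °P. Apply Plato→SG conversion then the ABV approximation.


SG = 259/(259 − P);  ABV = (OG − FG)·131.25
OG = 259/(259 − 20.9) = 1.0878
FG = 259/(259 − 2.9) = 1.0113
ABV = (1.0878 − 1.0113)·131.25

10.0347 % ABV


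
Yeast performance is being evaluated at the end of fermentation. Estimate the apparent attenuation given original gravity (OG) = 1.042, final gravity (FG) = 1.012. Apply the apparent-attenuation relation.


AA = (OG − FG)/(OG − 1) · 100
AA = (1.042 − 1.012)/(1.042 − 1) · 100

71.4286 %


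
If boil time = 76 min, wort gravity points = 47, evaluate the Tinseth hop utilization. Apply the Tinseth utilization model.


U = 1.65·0.000125^(GP/1000) · (1 − e^(−0.04·t))/4.15
bigness = 1.65·0.000125^(47/1000) = 1.0815
boil_factor = (1 − e^(−0.04·76))/4.15 = 0.2294
U = 1.0815 · 0.2294

0.2481


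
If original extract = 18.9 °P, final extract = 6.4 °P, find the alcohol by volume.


SG = 259/(259 − P);  ABV = (OG − FG)·131.25
OG = 259/(259 − 18.9) = 1.0787
FG = 259/(259 − 6.4) = 1.0253
ABV = (1.0787 − 1.0253)·131.25

7.0062 % ABV


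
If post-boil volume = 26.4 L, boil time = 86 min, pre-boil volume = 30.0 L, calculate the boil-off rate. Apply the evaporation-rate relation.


rate = (V_pre − V_post) / (t_min/60)
rate = (30.0 − 26.4) / (86/60)

2.5116 L/hr


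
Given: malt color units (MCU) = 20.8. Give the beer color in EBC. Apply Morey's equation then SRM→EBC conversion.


SRM = 1.4922·MCU^0.6859;  EBC = SRM·1.97
SRM = 1.4922·20.8^0.6859 = 11.9643
EBC = 11.9643·1.97

23.5696 EBC


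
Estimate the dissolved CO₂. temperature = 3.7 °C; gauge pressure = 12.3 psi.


vols = (P + 14.695)·(0.01821 + 0.09011·e^(−0.04·T))
vols = (12.3 + 14.695)·(0.01821 + 0.09011·e^(−0.04·3.7))

2.5895 volumes


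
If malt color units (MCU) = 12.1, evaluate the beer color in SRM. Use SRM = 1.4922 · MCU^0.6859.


SRM = 1.4922 · 12.1^0.6859

8.2511 SRM


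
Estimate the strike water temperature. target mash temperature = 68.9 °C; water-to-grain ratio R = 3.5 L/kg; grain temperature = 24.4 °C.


T_strike = (0.41/R)·(T_mash − T_grain) + T_mash
T_strike = (0.41/3.5)·(68.9 − 24.4) + 68.9

74.1129 °C


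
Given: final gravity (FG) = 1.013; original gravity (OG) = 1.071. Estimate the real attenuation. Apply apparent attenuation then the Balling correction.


AA = (OG−FG)/(OG−1)·100;  RA = AA·0.8192
AA = (1.071 − 1.013)/(1.071 − 1)·100 = 81.6901
RA = 81.6901·0.8192

66.9206 %


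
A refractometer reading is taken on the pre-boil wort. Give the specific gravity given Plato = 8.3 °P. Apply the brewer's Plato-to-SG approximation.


SG = 259/(259 − P)
SG = 259/(259 − 8.3)

1.0331


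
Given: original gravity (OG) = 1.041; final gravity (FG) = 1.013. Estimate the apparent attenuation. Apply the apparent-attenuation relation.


AA = (OG − FG)/(OG − 1) · 100
AA = (1.041 − 1.013)/(1.041 − 1) · 100

68.2927 %


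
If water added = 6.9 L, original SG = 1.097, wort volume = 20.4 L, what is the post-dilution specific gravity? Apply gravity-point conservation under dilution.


SG_new = 1 + (SG_old − 1)·V_old/(V_old + V_water)
pts = (1.097 − 1)·1000·20.4/(20.4 + 6.9) = 72.4835
SG_new = 1 + 72.4835/1000

1.0725


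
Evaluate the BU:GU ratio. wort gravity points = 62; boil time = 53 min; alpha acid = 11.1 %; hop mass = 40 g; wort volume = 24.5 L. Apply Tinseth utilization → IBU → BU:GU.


U = 1.65·0.000125^(GP/1000)·(1−e^(−0.04t))/4.15;  IBU = (α/100)·m·U·1000/V;  BU:GU = IBU/GP
U = 1.65·0.000125^(62/1000)·(1−e^(−0.04·53))/4.15 = 0.2004
IBU = (11.1/100)·40·0.2004·1000/24.5 = 36.3185
BU:GU = 36.3185/62

0.5858


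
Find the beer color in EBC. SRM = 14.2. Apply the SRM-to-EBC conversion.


EBC = SRM · 1.97
EBC = 14.2 · 1.97

27.9740 EBC


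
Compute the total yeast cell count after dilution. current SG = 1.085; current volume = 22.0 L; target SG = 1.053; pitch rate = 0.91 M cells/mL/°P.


V_w = V·((SG_c−1)/(SG_t−1)−1);  °P = 259 − 259/SG_t;  cells = rate·(V+V_w)·°P
V_w = 22.0·((1.085−1)/(1.053−1)−1) = 13.2830
V_final = 22.0 + 13.2830 = 35.2830
°P = 259 − 259/1.053 = 13.0361
cells = 0.91·35.2830·13.0361

418.5568 billion cells


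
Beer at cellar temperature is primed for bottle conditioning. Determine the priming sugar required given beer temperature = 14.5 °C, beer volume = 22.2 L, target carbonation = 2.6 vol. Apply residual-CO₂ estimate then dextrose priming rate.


residual = 14.695·(0.01821 + 0.09011·e^(−0.04·T));  sugar = (target − residual)·4.0·V
residual = 14.695·(0.01821 + 0.09011·e^(−0.04·14.5)) = 1.0090
sugar = (2.6 − 1.0090)·4.0·22.2

141.2813 g


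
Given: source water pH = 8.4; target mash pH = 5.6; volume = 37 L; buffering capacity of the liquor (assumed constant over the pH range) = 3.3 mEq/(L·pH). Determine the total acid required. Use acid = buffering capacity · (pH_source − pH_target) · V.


acid = 3.3 · (8.4 − 5.6) · 37

341.8800 mEq


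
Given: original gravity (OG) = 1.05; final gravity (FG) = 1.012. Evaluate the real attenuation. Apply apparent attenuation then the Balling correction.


AA = (OG−FG)/(OG−1)·100;  RA = AA·0.8192
AA = (1.05 − 1.012)/(1.05 − 1)·100 = 76.0000
RA = 76.0000·0.8192

62.2592 %


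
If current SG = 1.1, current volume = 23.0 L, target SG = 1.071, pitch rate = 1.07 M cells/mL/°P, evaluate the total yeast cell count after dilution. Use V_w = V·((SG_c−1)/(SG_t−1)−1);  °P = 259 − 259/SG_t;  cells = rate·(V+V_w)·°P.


V_w = 23.0·((1.1−1)/(1.071−1)−1) = 9.3944
V_final = 23.0 + 9.3944 = 32.3944
°P = 259 − 259/1.071 = 17.1699
cells = 1.07·32.3944·17.1699

595.1438 billion cells


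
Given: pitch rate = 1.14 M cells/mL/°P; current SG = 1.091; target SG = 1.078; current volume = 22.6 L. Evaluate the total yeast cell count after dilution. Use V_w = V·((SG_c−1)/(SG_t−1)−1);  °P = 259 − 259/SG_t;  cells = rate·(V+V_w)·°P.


V_w = 22.6·((1.091−1)/(1.078−1)−1) = 3.7667
V_final = 22.6 + 3.7667 = 26.3667
°P = 259 − 259/1.078 = 18.7403
cells = 1.14·26.3667·18.7403

563.2947 billion cells


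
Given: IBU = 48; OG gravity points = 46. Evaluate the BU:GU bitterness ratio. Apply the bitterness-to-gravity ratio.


BU:GU = IBU / OG_points
BU:GU = 48 / 46

1.0435


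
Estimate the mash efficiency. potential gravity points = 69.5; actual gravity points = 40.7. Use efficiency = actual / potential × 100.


efficiency = 40.7 / 69.5 × 100

58.5612 %


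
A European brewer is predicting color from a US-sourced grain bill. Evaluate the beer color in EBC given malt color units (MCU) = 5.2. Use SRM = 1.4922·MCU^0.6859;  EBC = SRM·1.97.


SRM = 1.4922·5.2^0.6859 = 4.6231
EBC = 4.6231·1.97

9.1075 EBC


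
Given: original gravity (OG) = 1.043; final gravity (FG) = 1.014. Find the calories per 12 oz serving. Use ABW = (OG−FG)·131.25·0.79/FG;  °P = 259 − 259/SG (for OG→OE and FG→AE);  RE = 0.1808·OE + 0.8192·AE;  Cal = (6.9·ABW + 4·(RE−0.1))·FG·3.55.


ABW = (1.043 − 1.014)·131.25·0.79/1.014 = 2.9654
OE = 259 − 259/1.043 = 10.6779 °P
AE = 259 − 259/1.014 = 3.5759 °P
RE = 0.1808·10.6779 + 0.8192·3.5759 = 4.8600 °P
Cal = (6.9·2.9654 + 4·(4.8600−0.1))·1.014·3.55

142.1927 kcal


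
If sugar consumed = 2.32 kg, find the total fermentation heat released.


Q = m_sugar · 590 kJ/kg
Q = 2.32 · 590

1368.8000 kJ


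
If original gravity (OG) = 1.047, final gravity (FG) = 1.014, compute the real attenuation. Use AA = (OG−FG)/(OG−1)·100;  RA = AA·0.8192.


AA = (1.047 − 1.014)/(1.047 − 1)·100 = 70.2128
RA = 70.2128·0.8192

57.5183 %


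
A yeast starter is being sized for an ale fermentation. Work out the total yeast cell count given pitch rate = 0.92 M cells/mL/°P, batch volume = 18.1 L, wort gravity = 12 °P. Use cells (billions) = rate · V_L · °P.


cells = 0.92 · 18.1 · 12

199.8240 billion cells


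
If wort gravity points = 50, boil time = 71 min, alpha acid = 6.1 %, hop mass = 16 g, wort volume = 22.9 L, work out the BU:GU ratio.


U = 1.65·0.000125^(GP/1000)·(1−e^(−0.04t))/4.15;  IBU = (α/100)·m·U·1000/V;  BU:GU = IBU/GP
U = 1.65·0.000125^(50/1000)·(1−e^(−0.04·71))/4.15 = 0.2389
IBU = (6.1/100)·16·0.2389·1000/22.9 = 10.1801
BU:GU = 10.1801/50

0.2036


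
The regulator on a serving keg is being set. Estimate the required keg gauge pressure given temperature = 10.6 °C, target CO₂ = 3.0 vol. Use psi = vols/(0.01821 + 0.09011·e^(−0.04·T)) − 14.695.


psi = 3.0/(0.01821 + 0.09011·e^(−0.04·10.6)) − 14.695

24.1751 psi


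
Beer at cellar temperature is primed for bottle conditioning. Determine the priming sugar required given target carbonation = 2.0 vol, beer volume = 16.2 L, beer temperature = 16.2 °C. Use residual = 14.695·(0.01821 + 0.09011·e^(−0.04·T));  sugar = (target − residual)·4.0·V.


residual = 14.695·(0.01821 + 0.09011·e^(−0.04·16.2)) = 0.9603
sugar = (2.0 − 0.9603)·4.0·16.2

67.3755 g


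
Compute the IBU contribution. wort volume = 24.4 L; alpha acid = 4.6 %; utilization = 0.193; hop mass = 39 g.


IBU = (α/100)·mass·U·1000 / V
IBU = (4.6/100)·39·0.193·1000 / 24.4

14.1902 IBU


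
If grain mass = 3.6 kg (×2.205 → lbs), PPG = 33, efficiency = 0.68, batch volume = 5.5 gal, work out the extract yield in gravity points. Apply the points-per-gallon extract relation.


points = lbs × PPG × eff / vol
lbs = 3.6 × 2.205 = 7.9380
points = 7.9380 × 33 × 0.68 / 5.5

32.3870 points


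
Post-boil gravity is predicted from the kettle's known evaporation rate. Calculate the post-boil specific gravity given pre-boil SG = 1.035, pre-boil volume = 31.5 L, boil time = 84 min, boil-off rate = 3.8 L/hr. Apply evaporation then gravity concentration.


V_post = V_pre − rate·(t/60);  SG_post = 1 + (SG_pre−1)·V_pre/V_post
V_post = 31.5 − 3.8·(84/60) = 26.1800
SG_post = 1 + (1.035 − 1)·31.5/26.1800

1.0421


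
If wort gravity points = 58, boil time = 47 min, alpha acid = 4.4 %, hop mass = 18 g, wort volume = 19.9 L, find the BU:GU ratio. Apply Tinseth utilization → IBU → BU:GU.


U = 1.65·0.000125^(GP/1000)·(1−e^(−0.04t))/4.15;  IBU = (α/100)·m·U·1000/V;  BU:GU = IBU/GP
U = 1.65·0.000125^(58/1000)·(1−e^(−0.04·47))/4.15 = 0.2001
IBU = (4.4/100)·18·0.2001·1000/19.9 = 7.9620
BU:GU = 7.9620/58

0.1373


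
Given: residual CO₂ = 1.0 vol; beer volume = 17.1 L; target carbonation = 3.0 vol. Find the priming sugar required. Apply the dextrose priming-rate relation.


sugar = (target − residual)·4.0·V
sugar = (3.0 − 1.0)·4.0·17.1

136.8000 g


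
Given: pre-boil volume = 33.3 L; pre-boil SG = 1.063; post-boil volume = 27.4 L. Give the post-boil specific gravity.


SG_post = 1 + (SG_pre − 1)·V_pre/V_post
pts_pre = (1.063 − 1)·1000 = 63.0000
pts_post = 63.0000·33.3/27.4 = 76.5657
SG_post = 1 + 76.5657/1000

1.0766


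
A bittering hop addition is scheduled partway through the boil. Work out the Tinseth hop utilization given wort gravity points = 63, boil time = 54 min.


U = 1.65·0.000125^(GP/1000) · (1 − e^(−0.04·t))/4.15
bigness = 1.65·0.000125^(63/1000) = 0.9367
boil_factor = (1 − e^(−0.04·54))/4.15 = 0.2132
U = 0.9367 · 0.2132

0.1997


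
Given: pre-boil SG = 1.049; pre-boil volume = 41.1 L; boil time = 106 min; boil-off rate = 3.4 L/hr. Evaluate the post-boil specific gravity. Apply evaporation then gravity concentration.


V_post = V_pre − rate·(t/60);  SG_post = 1 + (SG_pre−1)·V_pre/V_post
V_post = 41.1 − 3.4·(106/60) = 35.0933
SG_post = 1 + (1.049 − 1)·41.1/35.0933

1.0574


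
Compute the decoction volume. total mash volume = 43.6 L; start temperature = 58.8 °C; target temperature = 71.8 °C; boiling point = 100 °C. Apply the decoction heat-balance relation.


V_dec = V_total·(T_target − T_start)/(T_boil − T_start)
V_dec = 43.6·(71.8 − 58.8)/(100 − 58.8)

13.7573 L


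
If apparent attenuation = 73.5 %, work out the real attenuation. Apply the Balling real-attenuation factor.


RA = AA · 0.8192
RA = 73.5 · 0.8192

60.2112 %


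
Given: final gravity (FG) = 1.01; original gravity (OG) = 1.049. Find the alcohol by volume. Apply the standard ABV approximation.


ABV = (OG − FG) · 131.25
ABV = (1.049 − 1.01) · 131.25

5.1187 % ABV


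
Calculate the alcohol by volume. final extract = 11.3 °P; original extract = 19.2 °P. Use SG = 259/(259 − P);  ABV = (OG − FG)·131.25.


OG = 259/(259 − 19.2) = 1.0801
FG = 259/(259 − 11.3) = 1.0456
ABV = (1.0801 − 1.0456)·131.25

4.5212 % ABV


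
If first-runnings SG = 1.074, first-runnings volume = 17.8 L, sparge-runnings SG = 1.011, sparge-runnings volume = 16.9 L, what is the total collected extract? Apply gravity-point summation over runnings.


total = Σ (SG_i − 1)·1000·V_i
first = (1.074 − 1)·1000·17.8 = 1317.2000
sparge = (1.011 − 1)·1000·16.9 = 185.9000
total = 1317.2000 + 185.9000

1503.1000 gravity·L
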